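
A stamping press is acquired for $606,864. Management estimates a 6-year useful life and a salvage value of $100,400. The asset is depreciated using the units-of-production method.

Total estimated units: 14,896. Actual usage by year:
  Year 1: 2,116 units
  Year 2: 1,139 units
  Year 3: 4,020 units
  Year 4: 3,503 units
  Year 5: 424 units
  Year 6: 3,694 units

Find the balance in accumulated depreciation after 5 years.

$380,868

Depreciable base = $606,864 − $100,400 = $506,464.
Rate = $506,464 / 14,896 units = $34 per unit.
Year 1: 2,116 × $34 = $71,944. Book value $534,920.
Year 2: 1,139 × $34 = $38,726. Book value $496,194.
Year 3: 4,020 × $34 = $136,680. Book value $359,514.
Year 4: 3,503 × $34 = $119,102. Book value $240,412.
Year 5: 424 × $34 = $14,416. Book value $225,996.
Accumulated through year 5 = $606,864 − $225,996 = $380,868.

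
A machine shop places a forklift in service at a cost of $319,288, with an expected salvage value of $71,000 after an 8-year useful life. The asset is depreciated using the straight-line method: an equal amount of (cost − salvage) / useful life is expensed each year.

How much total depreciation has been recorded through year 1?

Depreciable base = $319,288 − $71,000 = $248,288.
Annual expense = $248,288 / 8 = $31,036.
End of year 1: book value $288,252.
Accumulated through year 1 = $319,288 − $288,252 = $31,036.

$31,036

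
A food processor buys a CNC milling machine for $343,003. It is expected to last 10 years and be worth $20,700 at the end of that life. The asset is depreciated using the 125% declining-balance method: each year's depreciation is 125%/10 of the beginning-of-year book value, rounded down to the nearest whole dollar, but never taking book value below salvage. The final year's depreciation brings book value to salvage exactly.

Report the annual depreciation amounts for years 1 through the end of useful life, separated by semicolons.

Depreciable base = $343,003 − $20,700 = $322,303.
Year 1: ⌊$343,003 × 125%/10⌋ = $42,875. Book value $300,128.
Year 2: ⌊$300,128 × 125%/10⌋ = $37,516. Book value $262,612.
Year 3: ⌊$262,612 × 125%/10⌋ = $32,826. Book value $229,786.
Year 4: ⌊$229,786 × 125%/10⌋ = $28,723. Book value $201,063.
Year 5: ⌊$201,063 × 125%/10⌋ = $25,132. Book value $175,931.
Year 6: ⌊$175,931 × 125%/10⌋ = $21,991. Book value $153,940.
Year 7: ⌊$153,940 × 125%/10⌋ = $19,242. Book value $134,698.
Year 8: ⌊$134,698 × 125%/10⌋ = $16,837. Book value $117,861.
Year 9: ⌊$117,861 × 125%/10⌋ = $14,732. Book value $103,129.
Year 10 (final): $103,129 − $20,700 = $82,429. Book value $20,700.

$42,875; $37,516; $32,826; $28,723; $25,132; $21,991; $19,242; $16,837; $14,732; $82,429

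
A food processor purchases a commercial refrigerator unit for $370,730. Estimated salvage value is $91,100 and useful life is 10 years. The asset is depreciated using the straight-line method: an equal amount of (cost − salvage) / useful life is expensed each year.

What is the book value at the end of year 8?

$147,026

Depreciable base = $370,730 − $91,100 = $279,630.
Annual expense = $279,630 / 10 = $27,963.
End of year 1: book value $342,767.
End of year 2: book value $314,804.
End of year 3: book value $286,841.
End of year 4: book value $258,878.
End of year 5: book value $230,915.
End of year 6: book value $202,952.
End of year 7: book value $174,989.
End of year 8: book value $147,026.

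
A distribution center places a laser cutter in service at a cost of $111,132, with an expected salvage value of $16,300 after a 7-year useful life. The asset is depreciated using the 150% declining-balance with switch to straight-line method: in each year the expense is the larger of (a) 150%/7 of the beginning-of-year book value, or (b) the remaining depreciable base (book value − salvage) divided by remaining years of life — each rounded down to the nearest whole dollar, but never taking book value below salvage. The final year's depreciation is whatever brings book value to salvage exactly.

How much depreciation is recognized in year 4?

$11,551

Depreciable base = $111,132 − $16,300 = $94,832.
Year 1: DB = ⌊$111,132 × 150%/7⌋ = $23,814; SL = ⌊$94,832/7⌋ = $13,547 → take DB $23,814. Book value $87,318.
Year 2: DB = ⌊$87,318 × 150%/7⌋ = $18,711; SL = ⌊$71,018/6⌋ = $11,836 → take DB $18,711. Book value $68,607.
Year 3: DB = ⌊$68,607 × 150%/7⌋ = $14,701; SL = ⌊$52,307/5⌋ = $10,461 → take DB $14,701. Book value $53,906.
Year 4: DB = ⌊$53,906 × 150%/7⌋ = $11,551; SL = ⌊$37,606/4⌋ = $9,401 → take DB $11,551. Book value $42,355.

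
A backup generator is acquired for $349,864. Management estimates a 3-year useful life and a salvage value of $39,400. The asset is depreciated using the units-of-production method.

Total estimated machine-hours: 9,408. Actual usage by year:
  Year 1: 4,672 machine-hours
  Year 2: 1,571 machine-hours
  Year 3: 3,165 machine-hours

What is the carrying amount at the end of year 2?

Depreciable base = $349,864 − $39,400 = $310,464.
Rate = $310,464 / 9,408 machine-hours = $33 per machine-hour.
Year 1: 4,672 × $33 = $154,176. Book value $195,688.
Year 2: 1,571 × $33 = $51,843. Book value $143,845.

$143,845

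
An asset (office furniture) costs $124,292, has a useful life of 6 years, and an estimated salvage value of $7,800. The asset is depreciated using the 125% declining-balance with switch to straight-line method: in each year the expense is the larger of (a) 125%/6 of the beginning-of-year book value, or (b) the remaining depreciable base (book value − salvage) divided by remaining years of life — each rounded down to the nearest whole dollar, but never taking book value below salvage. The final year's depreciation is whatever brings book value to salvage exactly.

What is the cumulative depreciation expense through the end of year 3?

$63,917

Depreciable base = $124,292 − $7,800 = $116,492.
Year 1: DB = ⌊$124,292 × 125%/6⌋ = $25,894; SL = ⌊$116,492/6⌋ = $19,415 → take DB $25,894. Book value $98,398.
Year 2: DB = ⌊$98,398 × 125%/6⌋ = $20,499; SL = ⌊$90,598/5⌋ = $18,119 → take DB $20,499. Book value $77,899.
Year 3: DB = ⌊$77,899 × 125%/6⌋ = $16,228; SL = ⌊$70,099/4⌋ = $17,524 → take SL $17,524. Book value $60,375.
Accumulated through year 3 = $124,292 − $60,375 = $63,917.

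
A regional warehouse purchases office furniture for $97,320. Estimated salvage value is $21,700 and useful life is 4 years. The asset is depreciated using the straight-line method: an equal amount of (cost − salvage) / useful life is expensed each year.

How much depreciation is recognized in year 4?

$18,905

Depreciable base = $97,320 − $21,700 = $75,620.
Annual expense = $75,620 / 4 = $18,905.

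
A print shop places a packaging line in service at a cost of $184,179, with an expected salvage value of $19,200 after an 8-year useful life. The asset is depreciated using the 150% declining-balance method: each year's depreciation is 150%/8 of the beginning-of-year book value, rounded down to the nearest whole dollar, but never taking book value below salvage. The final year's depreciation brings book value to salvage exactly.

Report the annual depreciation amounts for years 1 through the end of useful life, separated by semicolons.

Depreciable base = $184,179 − $19,200 = $164,979.
Year 1: ⌊$184,179 × 150%/8⌋ = $34,533. Book value $149,646.
Year 2: ⌊$149,646 × 150%/8⌋ = $28,058. Book value $121,588.
Year 3: ⌊$121,588 × 150%/8⌋ = $22,797. Book value $98,791.
Year 4: ⌊$98,791 × 150%/8⌋ = $18,523. Book value $80,268.
Year 5: ⌊$80,268 × 150%/8⌋ = $15,050. Book value $65,218.
Year 6: ⌊$65,218 × 150%/8⌋ = $12,228. Book value $52,990.
Year 7: ⌊$52,990 × 150%/8⌋ = $9,935. Book value $43,055.
Year 8 (final): $43,055 − $19,200 = $23,855. Book value $19,200.

$34,533; $28,058; $22,797; $18,523; $15,050; $12,228; $9,935; $23,855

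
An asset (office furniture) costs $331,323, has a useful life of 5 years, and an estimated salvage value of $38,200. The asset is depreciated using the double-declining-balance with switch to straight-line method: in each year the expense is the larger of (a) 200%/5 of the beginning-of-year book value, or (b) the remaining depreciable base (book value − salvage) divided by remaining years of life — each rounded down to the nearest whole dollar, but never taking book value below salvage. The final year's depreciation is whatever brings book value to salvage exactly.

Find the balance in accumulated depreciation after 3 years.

Depreciable base = $331,323 − $38,200 = $293,123.
Year 1: DB = ⌊$331,323 × 200%/5⌋ = $132,529; SL = ⌊$293,123/5⌋ = $58,624 → take DB $132,529. Book value $198,794.
Year 2: DB = ⌊$198,794 × 200%/5⌋ = $79,517; SL = ⌊$160,594/4⌋ = $40,148 → take DB $79,517. Book value $119,277.
Year 3: DB = ⌊$119,277 × 200%/5⌋ = $47,710; SL = ⌊$81,077/3⌋ = $27,025 → take DB $47,710. Book value $71,567.
Accumulated through year 3 = $331,323 − $71,567 = $259,756.

$259,756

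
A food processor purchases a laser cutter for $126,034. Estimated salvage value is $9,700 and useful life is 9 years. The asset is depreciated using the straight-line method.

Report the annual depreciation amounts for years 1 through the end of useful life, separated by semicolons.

Depreciable base = $126,034 − $9,700 = $116,334.
Annual expense = $116,334 / 9 = $12,926.
End of year 1: book value $113,108.
End of year 2: book value $100,182.
End of year 3: book value $87,256.
End of year 4: book value $74,330.
End of year 5: book value $61,404.
End of year 6: book value $48,478.
End of year 7: book value $35,552.
End of year 8: book value $22,626.
End of year 9: book value $9,700.

$12,926; $12,926; $12,926; $12,926; $12,926; $12,926; $12,926; $12,926; $12,926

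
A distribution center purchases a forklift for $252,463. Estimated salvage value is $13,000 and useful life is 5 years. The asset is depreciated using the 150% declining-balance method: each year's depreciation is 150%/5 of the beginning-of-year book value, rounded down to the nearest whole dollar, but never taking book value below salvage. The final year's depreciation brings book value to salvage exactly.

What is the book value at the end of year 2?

$123,708

Depreciable base = $252,463 − $13,000 = $239,463.
Year 1: ⌊$252,463 × 150%/5⌋ = $75,738. Book value $176,725.
Year 2: ⌊$176,725 × 150%/5⌋ = $53,017. Book value $123,708.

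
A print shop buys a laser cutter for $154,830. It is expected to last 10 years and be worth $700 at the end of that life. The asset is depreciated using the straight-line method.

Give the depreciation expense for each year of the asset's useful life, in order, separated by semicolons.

$15,413; $15,413; $15,413; $15,413; $15,413; $15,413; $15,413; $15,413; $15,413; $15,413

Depreciable base = $154,830 − $700 = $154,130.
Annual expense = $154,130 / 10 = $15,413.
End of year 1: book value $139,417.
End of year 2: book value $124,004.
End of year 3: book value $108,591.
End of year 4: book value $93,178.
End of year 5: book value $77,765.
End of year 6: book value $62,352.
End of year 7: book value $46,939.
End of year 8: book value $31,526.
End of year 9: book value $16,113.
End of year 10: book value $700.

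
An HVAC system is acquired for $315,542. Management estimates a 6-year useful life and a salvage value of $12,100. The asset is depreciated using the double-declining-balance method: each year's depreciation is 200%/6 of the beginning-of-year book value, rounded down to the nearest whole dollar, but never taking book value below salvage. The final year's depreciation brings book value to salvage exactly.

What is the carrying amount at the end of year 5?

$41,554

Depreciable base = $315,542 − $12,100 = $303,442.
Year 1: ⌊$315,542 × 200%/6⌋ = $105,180. Book value $210,362.
Year 2: ⌊$210,362 × 200%/6⌋ = $70,120. Book value $140,242.
Year 3: ⌊$140,242 × 200%/6⌋ = $46,747. Book value $93,495.
Year 4: ⌊$93,495 × 200%/6⌋ = $31,165. Book value $62,330.
Year 5: ⌊$62,330 × 200%/6⌋ = $20,776. Book value $41,554.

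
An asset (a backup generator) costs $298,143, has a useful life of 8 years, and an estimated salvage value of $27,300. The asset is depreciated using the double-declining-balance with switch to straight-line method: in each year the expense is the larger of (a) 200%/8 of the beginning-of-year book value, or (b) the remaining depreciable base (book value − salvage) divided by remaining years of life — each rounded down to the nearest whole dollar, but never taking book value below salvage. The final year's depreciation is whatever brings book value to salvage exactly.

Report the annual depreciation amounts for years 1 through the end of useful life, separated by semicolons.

Depreciable base = $298,143 − $27,300 = $270,843.
Year 1: DB = ⌊$298,143 × 200%/8⌋ = $74,535; SL = ⌊$270,843/8⌋ = $33,855 → take DB $74,535. Book value $223,608.
Year 2: DB = ⌊$223,608 × 200%/8⌋ = $55,902; SL = ⌊$196,308/7⌋ = $28,044 → take DB $55,902. Book value $167,706.
Year 3: DB = ⌊$167,706 × 200%/8⌋ = $41,926; SL = ⌊$140,406/6⌋ = $23,401 → take DB $41,926. Book value $125,780.
Year 4: DB = ⌊$125,780 × 200%/8⌋ = $31,445; SL = ⌊$98,480/5⌋ = $19,696 → take DB $31,445. Book value $94,335.
Year 5: DB = ⌊$94,335 × 200%/8⌋ = $23,583; SL = ⌊$67,035/4⌋ = $16,758 → take DB $23,583. Book value $70,752.
Year 6: DB = ⌊$70,752 × 200%/8⌋ = $17,688; SL = ⌊$43,452/3⌋ = $14,484 → take DB $17,688. Book value $53,064.
Year 7: DB = ⌊$53,064 × 200%/8⌋ = $13,266; SL = ⌊$25,764/2⌋ = $12,882 → take DB $13,266. Book value $39,798.
Year 8 (final): $39,798 − $27,300 = $12,498. Book value $27,300.

$74,535; $55,902; $41,926; $31,445; $23,583; $17,688; $13,266; $12,498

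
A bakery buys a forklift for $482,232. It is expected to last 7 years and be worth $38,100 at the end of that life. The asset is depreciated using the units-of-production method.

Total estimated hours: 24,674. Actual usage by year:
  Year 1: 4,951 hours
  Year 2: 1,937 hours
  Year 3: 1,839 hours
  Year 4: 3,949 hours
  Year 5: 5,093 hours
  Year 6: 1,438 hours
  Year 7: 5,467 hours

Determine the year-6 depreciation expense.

Depreciable base = $482,232 − $38,100 = $444,132.
Rate = $444,132 / 24,674 hours = $18 per hour.
Year 1: 4,951 × $18 = $89,118. Book value $393,114.
Year 2: 1,937 × $18 = $34,866. Book value $358,248.
Year 3: 1,839 × $18 = $33,102. Book value $325,146.
Year 4: 3,949 × $18 = $71,082. Book value $254,064.
Year 5: 5,093 × $18 = $91,674. Book value $162,390.
Year 6: 1,438 × $18 = $25,884. Book value $136,506.

$25,884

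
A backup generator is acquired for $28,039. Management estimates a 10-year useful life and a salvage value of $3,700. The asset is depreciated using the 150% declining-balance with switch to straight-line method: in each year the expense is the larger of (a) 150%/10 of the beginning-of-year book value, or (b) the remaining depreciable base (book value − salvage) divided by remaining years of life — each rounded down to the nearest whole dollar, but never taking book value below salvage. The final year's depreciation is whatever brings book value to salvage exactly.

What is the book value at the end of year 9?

$5,420

Depreciable base = $28,039 − $3,700 = $24,339.
Year 1: DB = ⌊$28,039 × 150%/10⌋ = $4,205; SL = ⌊$24,339/10⌋ = $2,433 → take DB $4,205. Book value $23,834.
Year 2: DB = ⌊$23,834 × 150%/10⌋ = $3,575; SL = ⌊$20,134/9⌋ = $2,237 → take DB $3,575. Book value $20,259.
Year 3: DB = ⌊$20,259 × 150%/10⌋ = $3,038; SL = ⌊$16,559/8⌋ = $2,069 → take DB $3,038. Book value $17,221.
Year 4: DB = ⌊$17,221 × 150%/10⌋ = $2,583; SL = ⌊$13,521/7⌋ = $1,931 → take DB $2,583. Book value $14,638.
Year 5: DB = ⌊$14,638 × 150%/10⌋ = $2,195; SL = ⌊$10,938/6⌋ = $1,823 → take DB $2,195. Book value $12,443.
Year 6: DB = ⌊$12,443 × 150%/10⌋ = $1,866; SL = ⌊$8,743/5⌋ = $1,748 → take DB $1,866. Book value $10,577.
Year 7: DB = ⌊$10,577 × 150%/10⌋ = $1,586; SL = ⌊$6,877/4⌋ = $1,719 → take SL $1,719. Book value $8,858.
Year 8: DB = ⌊$8,858 × 150%/10⌋ = $1,328; SL = ⌊$5,158/3⌋ = $1,719 → take SL $1,719. Book value $7,139.
Year 9: DB = ⌊$7,139 × 150%/10⌋ = $1,070; SL = ⌊$3,439/2⌋ = $1,719 → take SL $1,719. Book value $5,420.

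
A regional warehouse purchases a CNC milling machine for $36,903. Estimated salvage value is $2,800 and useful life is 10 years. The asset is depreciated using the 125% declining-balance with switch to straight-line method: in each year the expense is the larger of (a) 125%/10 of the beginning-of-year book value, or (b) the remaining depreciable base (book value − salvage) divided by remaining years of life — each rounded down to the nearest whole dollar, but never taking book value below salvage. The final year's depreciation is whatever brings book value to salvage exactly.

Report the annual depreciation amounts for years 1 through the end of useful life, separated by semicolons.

Depreciable base = $36,903 − $2,800 = $34,103.
Year 1: DB = ⌊$36,903 × 125%/10⌋ = $4,612; SL = ⌊$34,103/10⌋ = $3,410 → take DB $4,612. Book value $32,291.
Year 2: DB = ⌊$32,291 × 125%/10⌋ = $4,036; SL = ⌊$29,491/9⌋ = $3,276 → take DB $4,036. Book value $28,255.
Year 3: DB = ⌊$28,255 × 125%/10⌋ = $3,531; SL = ⌊$25,455/8⌋ = $3,181 → take DB $3,531. Book value $24,724.
Year 4: DB = ⌊$24,724 × 125%/10⌋ = $3,090; SL = ⌊$21,924/7⌋ = $3,132 → take SL $3,132. Book value $21,592.
Year 5: DB = ⌊$21,592 × 125%/10⌋ = $2,699; SL = ⌊$18,792/6⌋ = $3,132 → take SL $3,132. Book value $18,460.
Year 6: DB = ⌊$18,460 × 125%/10⌋ = $2,307; SL = ⌊$15,660/5⌋ = $3,132 → take SL $3,132. Book value $15,328.
Year 7: DB = ⌊$15,328 × 125%/10⌋ = $1,916; SL = ⌊$12,528/4⌋ = $3,132 → take SL $3,132. Book value $12,196.
Year 8: DB = ⌊$12,196 × 125%/10⌋ = $1,524; SL = ⌊$9,396/3⌋ = $3,132 → take SL $3,132. Book value $9,064.
Year 9: DB = ⌊$9,064 × 125%/10⌋ = $1,133; SL = ⌊$6,264/2⌋ = $3,132 → take SL $3,132. Book value $5,932.
Year 10 (final): $5,932 − $2,800 = $3,132. Book value $2,800.

$4,612; $4,036; $3,531; $3,132; $3,132; $3,132; $3,132; $3,132; $3,132; $3,132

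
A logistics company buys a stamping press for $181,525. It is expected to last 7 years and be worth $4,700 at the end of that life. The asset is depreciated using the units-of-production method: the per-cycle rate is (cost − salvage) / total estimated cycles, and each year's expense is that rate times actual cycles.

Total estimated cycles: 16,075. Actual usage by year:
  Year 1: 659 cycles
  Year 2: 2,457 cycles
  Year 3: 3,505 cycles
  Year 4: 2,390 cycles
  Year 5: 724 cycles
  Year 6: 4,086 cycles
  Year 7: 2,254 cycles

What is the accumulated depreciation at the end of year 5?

Depreciable base = $181,525 − $4,700 = $176,825.
Rate = $176,825 / 16,075 cycles = $11 per cycle.
Year 1: 659 × $11 = $7,249. Book value $174,276.
Year 2: 2,457 × $11 = $27,027. Book value $147,249.
Year 3: 3,505 × $11 = $38,555. Book value $108,694.
Year 4: 2,390 × $11 = $26,290. Book value $82,404.
Year 5: 724 × $11 = $7,964. Book value $74,440.
Accumulated through year 5 = $181,525 − $74,440 = $107,085.

$107,085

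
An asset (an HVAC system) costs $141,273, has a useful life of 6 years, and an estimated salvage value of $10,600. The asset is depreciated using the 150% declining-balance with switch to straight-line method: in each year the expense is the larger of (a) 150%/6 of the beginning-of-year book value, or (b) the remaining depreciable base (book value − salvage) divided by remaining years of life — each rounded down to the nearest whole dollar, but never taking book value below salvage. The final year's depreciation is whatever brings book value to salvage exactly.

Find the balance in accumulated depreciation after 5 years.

Depreciable base = $141,273 − $10,600 = $130,673.
Year 1: DB = ⌊$141,273 × 150%/6⌋ = $35,318; SL = ⌊$130,673/6⌋ = $21,778 → take DB $35,318. Book value $105,955.
Year 2: DB = ⌊$105,955 × 150%/6⌋ = $26,488; SL = ⌊$95,355/5⌋ = $19,071 → take DB $26,488. Book value $79,467.
Year 3: DB = ⌊$79,467 × 150%/6⌋ = $19,866; SL = ⌊$68,867/4⌋ = $17,216 → take DB $19,866. Book value $59,601.
Year 4: DB = ⌊$59,601 × 150%/6⌋ = $14,900; SL = ⌊$49,001/3⌋ = $16,333 → take SL $16,333. Book value $43,268.
Year 5: DB = ⌊$43,268 × 150%/6⌋ = $10,817; SL = ⌊$32,668/2⌋ = $16,334 → take SL $16,334. Book value $26,934.
Accumulated through year 5 = $141,273 − $26,934 = $114,339.

$114,339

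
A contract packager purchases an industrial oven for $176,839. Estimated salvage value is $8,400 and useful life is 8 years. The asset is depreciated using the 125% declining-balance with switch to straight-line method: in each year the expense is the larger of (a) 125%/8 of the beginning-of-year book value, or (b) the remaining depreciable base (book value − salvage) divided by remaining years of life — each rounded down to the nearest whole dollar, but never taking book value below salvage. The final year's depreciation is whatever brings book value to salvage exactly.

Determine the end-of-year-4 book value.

Depreciable base = $176,839 − $8,400 = $168,439.
Year 1: DB = ⌊$176,839 × 125%/8⌋ = $27,631; SL = ⌊$168,439/8⌋ = $21,054 → take DB $27,631. Book value $149,208.
Year 2: DB = ⌊$149,208 × 125%/8⌋ = $23,313; SL = ⌊$140,808/7⌋ = $20,115 → take DB $23,313. Book value $125,895.
Year 3: DB = ⌊$125,895 × 125%/8⌋ = $19,671; SL = ⌊$117,495/6⌋ = $19,582 → take DB $19,671. Book value $106,224.
Year 4: DB = ⌊$106,224 × 125%/8⌋ = $16,597; SL = ⌊$97,824/5⌋ = $19,564 → take SL $19,564. Book value $86,660.

$86,660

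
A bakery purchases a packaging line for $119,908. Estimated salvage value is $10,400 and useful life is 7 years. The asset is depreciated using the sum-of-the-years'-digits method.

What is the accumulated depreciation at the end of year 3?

$70,398

Depreciable base = $119,908 − $10,400 = $109,508.
Sum of the years' digits = 7+6+5+4+3+2+1 = 28.
Year 1: $109,508 × 7/28 = $27,377. Book value $92,531.
Year 2: $109,508 × 6/28 = $23,466. Book value $69,065.
Year 3: $109,508 × 5/28 = $19,555. Book value $49,510.
Accumulated through year 3 = $119,908 − $49,510 = $70,398.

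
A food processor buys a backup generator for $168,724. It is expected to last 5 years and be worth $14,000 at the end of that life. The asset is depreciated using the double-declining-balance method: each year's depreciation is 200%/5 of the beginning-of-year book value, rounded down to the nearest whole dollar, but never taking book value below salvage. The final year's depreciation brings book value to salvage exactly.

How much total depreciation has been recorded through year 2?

Depreciable base = $168,724 − $14,000 = $154,724.
Year 1: ⌊$168,724 × 200%/5⌋ = $67,489. Book value $101,235.
Year 2: ⌊$101,235 × 200%/5⌋ = $40,494. Book value $60,741.
Accumulated through year 2 = $168,724 − $60,741 = $107,983.

$107,983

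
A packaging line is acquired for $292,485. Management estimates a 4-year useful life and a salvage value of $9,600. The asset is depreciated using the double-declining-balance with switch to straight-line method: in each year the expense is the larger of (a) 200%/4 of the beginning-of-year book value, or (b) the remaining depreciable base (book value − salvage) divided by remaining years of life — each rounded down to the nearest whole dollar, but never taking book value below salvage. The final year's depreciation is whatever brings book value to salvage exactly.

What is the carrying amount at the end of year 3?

$36,561

Depreciable base = $292,485 − $9,600 = $282,885.
Year 1: DB = ⌊$292,485 × 200%/4⌋ = $146,242; SL = ⌊$282,885/4⌋ = $70,721 → take DB $146,242. Book value $146,243.
Year 2: DB = ⌊$146,243 × 200%/4⌋ = $73,121; SL = ⌊$136,643/3⌋ = $45,547 → take DB $73,121. Book value $73,122.
Year 3: DB = ⌊$73,122 × 200%/4⌋ = $36,561; SL = ⌊$63,522/2⌋ = $31,761 → take DB $36,561. Book value $36,561.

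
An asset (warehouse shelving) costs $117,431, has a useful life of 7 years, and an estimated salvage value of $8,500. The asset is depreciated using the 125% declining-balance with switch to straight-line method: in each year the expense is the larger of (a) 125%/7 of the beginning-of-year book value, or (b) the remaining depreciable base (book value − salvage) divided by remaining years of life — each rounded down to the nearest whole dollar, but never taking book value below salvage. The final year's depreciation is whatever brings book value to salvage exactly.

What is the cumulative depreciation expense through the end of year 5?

Depreciable base = $117,431 − $8,500 = $108,931.
Year 1: DB = ⌊$117,431 × 125%/7⌋ = $20,969; SL = ⌊$108,931/7⌋ = $15,561 → take DB $20,969. Book value $96,462.
Year 2: DB = ⌊$96,462 × 125%/7⌋ = $17,225; SL = ⌊$87,962/6⌋ = $14,660 → take DB $17,225. Book value $79,237.
Year 3: DB = ⌊$79,237 × 125%/7⌋ = $14,149; SL = ⌊$70,737/5⌋ = $14,147 → take DB $14,149. Book value $65,088.
Year 4: DB = ⌊$65,088 × 125%/7⌋ = $11,622; SL = ⌊$56,588/4⌋ = $14,147 → take SL $14,147. Book value $50,941.
Year 5: DB = ⌊$50,941 × 125%/7⌋ = $9,096; SL = ⌊$42,441/3⌋ = $14,147 → take SL $14,147. Book value $36,794.
Accumulated through year 5 = $117,431 − $36,794 = $80,637.

$80,637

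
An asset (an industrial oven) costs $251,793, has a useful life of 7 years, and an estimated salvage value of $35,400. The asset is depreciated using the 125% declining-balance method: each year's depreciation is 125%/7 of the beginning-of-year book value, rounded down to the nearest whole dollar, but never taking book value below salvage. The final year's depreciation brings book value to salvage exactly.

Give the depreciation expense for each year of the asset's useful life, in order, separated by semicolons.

$44,963; $36,933; $30,338; $24,921; $20,471; $16,815; $41,952

Depreciable base = $251,793 − $35,400 = $216,393.
Year 1: ⌊$251,793 × 125%/7⌋ = $44,963. Book value $206,830.
Year 2: ⌊$206,830 × 125%/7⌋ = $36,933. Book value $169,897.
Year 3: ⌊$169,897 × 125%/7⌋ = $30,338. Book value $139,559.
Year 4: ⌊$139,559 × 125%/7⌋ = $24,921. Book value $114,638.
Year 5: ⌊$114,638 × 125%/7⌋ = $20,471. Book value $94,167.
Year 6: ⌊$94,167 × 125%/7⌋ = $16,815. Book value $77,352.
Year 7 (final): $77,352 − $35,400 = $41,952. Book value $35,400.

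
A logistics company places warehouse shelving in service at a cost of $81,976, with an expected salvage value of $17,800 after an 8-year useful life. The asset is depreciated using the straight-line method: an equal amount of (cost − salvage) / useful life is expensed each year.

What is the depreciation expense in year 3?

$8,022

Depreciable base = $81,976 − $17,800 = $64,176.
Annual expense = $64,176 / 8 = $8,022.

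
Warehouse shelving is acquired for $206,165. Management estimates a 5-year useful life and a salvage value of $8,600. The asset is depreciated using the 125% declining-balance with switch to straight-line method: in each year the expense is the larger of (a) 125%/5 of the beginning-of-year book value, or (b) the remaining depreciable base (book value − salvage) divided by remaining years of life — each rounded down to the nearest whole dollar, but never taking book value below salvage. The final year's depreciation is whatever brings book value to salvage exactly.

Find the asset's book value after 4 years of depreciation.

$44,390

Depreciable base = $206,165 − $8,600 = $197,565.
Year 1: DB = ⌊$206,165 × 125%/5⌋ = $51,541; SL = ⌊$197,565/5⌋ = $39,513 → take DB $51,541. Book value $154,624.
Year 2: DB = ⌊$154,624 × 125%/5⌋ = $38,656; SL = ⌊$146,024/4⌋ = $36,506 → take DB $38,656. Book value $115,968.
Year 3: DB = ⌊$115,968 × 125%/5⌋ = $28,992; SL = ⌊$107,368/3⌋ = $35,789 → take SL $35,789. Book value $80,179.
Year 4: DB = ⌊$80,179 × 125%/5⌋ = $20,044; SL = ⌊$71,579/2⌋ = $35,789 → take SL $35,789. Book value $44,390.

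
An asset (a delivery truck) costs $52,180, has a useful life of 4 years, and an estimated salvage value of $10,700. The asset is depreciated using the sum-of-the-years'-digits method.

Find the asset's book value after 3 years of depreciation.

Depreciable base = $52,180 − $10,700 = $41,480.
Sum of the years' digits = 4+3+2+1 = 10.
Year 1: $41,480 × 4/10 = $16,592. Book value $35,588.
Year 2: $41,480 × 3/10 = $12,444. Book value $23,144.
Year 3: $41,480 × 2/10 = $8,296. Book value $14,848.

$14,848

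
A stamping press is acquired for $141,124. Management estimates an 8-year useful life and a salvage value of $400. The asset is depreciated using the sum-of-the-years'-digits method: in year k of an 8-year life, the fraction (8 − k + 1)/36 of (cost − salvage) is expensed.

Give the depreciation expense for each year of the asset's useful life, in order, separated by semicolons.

$31,272; $27,363; $23,454; $19,545; $15,636; $11,727; $7,818; $3,909

Depreciable base = $141,124 − $400 = $140,724.
Sum of the years' digits = 8+7+6+5+4+3+2+1 = 36.
Year 1: $140,724 × 8/36 = $31,272. Book value $109,852.
Year 2: $140,724 × 7/36 = $27,363. Book value $82,489.
Year 3: $140,724 × 6/36 = $23,454. Book value $59,035.
Year 4: $140,724 × 5/36 = $19,545. Book value $39,490.
Year 5: $140,724 × 4/36 = $15,636. Book value $23,854.
Year 6: $140,724 × 3/36 = $11,727. Book value $12,127.
Year 7: $140,724 × 2/36 = $7,818. Book value $4,309.
Year 8: $140,724 × 1/36 = $3,909. Book value $400.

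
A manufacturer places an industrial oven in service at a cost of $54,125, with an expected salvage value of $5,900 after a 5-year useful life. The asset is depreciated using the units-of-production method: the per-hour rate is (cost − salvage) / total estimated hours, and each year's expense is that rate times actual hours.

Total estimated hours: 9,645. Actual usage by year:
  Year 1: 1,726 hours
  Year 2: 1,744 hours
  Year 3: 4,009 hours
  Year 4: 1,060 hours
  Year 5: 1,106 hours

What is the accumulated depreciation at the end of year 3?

Depreciable base = $54,125 − $5,900 = $48,225.
Rate = $48,225 / 9,645 hours = $5 per hour.
Year 1: 1,726 × $5 = $8,630. Book value $45,495.
Year 2: 1,744 × $5 = $8,720. Book value $36,775.
Year 3: 4,009 × $5 = $20,045. Book value $16,730.
Accumulated through year 3 = $54,125 − $16,730 = $37,395.

$37,395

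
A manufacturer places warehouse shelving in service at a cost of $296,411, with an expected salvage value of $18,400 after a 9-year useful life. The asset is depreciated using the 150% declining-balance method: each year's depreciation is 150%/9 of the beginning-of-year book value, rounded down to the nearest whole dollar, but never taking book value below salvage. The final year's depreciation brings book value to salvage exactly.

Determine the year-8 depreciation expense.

Depreciable base = $296,411 − $18,400 = $278,011.
Year 1: ⌊$296,411 × 150%/9⌋ = $49,401. Book value $247,010.
Year 2: ⌊$247,010 × 150%/9⌋ = $41,168. Book value $205,842.
Year 3: ⌊$205,842 × 150%/9⌋ = $34,307. Book value $171,535.
Year 4: ⌊$171,535 × 150%/9⌋ = $28,589. Book value $142,946.
Year 5: ⌊$142,946 × 150%/9⌋ = $23,824. Book value $119,122.
Year 6: ⌊$119,122 × 150%/9⌋ = $19,853. Book value $99,269.
Year 7: ⌊$99,269 × 150%/9⌋ = $16,544. Book value $82,725.
Year 8: ⌊$82,725 × 150%/9⌋ = $13,787. Book value $68,938.

$13,787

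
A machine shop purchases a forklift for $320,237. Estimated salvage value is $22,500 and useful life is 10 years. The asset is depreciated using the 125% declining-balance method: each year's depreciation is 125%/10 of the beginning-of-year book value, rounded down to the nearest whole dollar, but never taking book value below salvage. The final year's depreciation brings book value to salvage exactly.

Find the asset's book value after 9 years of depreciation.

Depreciable base = $320,237 − $22,500 = $297,737.
Year 1: ⌊$320,237 × 125%/10⌋ = $40,029. Book value $280,208.
Year 2: ⌊$280,208 × 125%/10⌋ = $35,026. Book value $245,182.
Year 3: ⌊$245,182 × 125%/10⌋ = $30,647. Book value $214,535.
Year 4: ⌊$214,535 × 125%/10⌋ = $26,816. Book value $187,719.
Year 5: ⌊$187,719 × 125%/10⌋ = $23,464. Book value $164,255.
Year 6: ⌊$164,255 × 125%/10⌋ = $20,531. Book value $143,724.
Year 7: ⌊$143,724 × 125%/10⌋ = $17,965. Book value $125,759.
Year 8: ⌊$125,759 × 125%/10⌋ = $15,719. Book value $110,040.
Year 9: ⌊$110,040 × 125%/10⌋ = $13,755. Book value $96,285.

$96,285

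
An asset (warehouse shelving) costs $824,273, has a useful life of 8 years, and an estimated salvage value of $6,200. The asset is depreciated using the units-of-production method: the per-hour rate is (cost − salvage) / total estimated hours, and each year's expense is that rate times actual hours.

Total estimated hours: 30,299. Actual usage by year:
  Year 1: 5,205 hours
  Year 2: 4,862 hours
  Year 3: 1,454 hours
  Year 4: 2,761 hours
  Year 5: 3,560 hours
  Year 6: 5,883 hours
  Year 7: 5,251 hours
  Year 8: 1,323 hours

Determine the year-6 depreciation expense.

Depreciable base = $824,273 − $6,200 = $818,073.
Rate = $818,073 / 30,299 hours = $27 per hour.
Year 1: 5,205 × $27 = $140,535. Book value $683,738.
Year 2: 4,862 × $27 = $131,274. Book value $552,464.
Year 3: 1,454 × $27 = $39,258. Book value $513,206.
Year 4: 2,761 × $27 = $74,547. Book value $438,659.
Year 5: 3,560 × $27 = $96,120. Book value $342,539.
Year 6: 5,883 × $27 = $158,841. Book value $183,698.

$158,841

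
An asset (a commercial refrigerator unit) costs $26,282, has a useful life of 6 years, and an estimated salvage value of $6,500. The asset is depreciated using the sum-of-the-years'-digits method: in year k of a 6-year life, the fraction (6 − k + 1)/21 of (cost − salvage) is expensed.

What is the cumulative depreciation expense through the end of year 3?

Depreciable base = $26,282 − $6,500 = $19,782.
Sum of the years' digits = 6+5+4+3+2+1 = 21.
Year 1: $19,782 × 6/21 = $5,652. Book value $20,630.
Year 2: $19,782 × 5/21 = $4,710. Book value $15,920.
Year 3: $19,782 × 4/21 = $3,768. Book value $12,152.
Accumulated through year 3 = $26,282 − $12,152 = $14,130.

$14,130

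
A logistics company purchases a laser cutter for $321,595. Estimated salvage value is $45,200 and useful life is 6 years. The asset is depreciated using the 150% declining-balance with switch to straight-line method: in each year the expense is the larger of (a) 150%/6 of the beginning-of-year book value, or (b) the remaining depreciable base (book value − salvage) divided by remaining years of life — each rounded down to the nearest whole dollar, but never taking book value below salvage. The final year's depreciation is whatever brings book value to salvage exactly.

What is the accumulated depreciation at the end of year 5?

Depreciable base = $321,595 − $45,200 = $276,395.
Year 1: DB = ⌊$321,595 × 150%/6⌋ = $80,398; SL = ⌊$276,395/6⌋ = $46,065 → take DB $80,398. Book value $241,197.
Year 2: DB = ⌊$241,197 × 150%/6⌋ = $60,299; SL = ⌊$195,997/5⌋ = $39,199 → take DB $60,299. Book value $180,898.
Year 3: DB = ⌊$180,898 × 150%/6⌋ = $45,224; SL = ⌊$135,698/4⌋ = $33,924 → take DB $45,224. Book value $135,674.
Year 4: DB = ⌊$135,674 × 150%/6⌋ = $33,918; SL = ⌊$90,474/3⌋ = $30,158 → take DB $33,918. Book value $101,756.
Year 5: DB = ⌊$101,756 × 150%/6⌋ = $25,439; SL = ⌊$56,556/2⌋ = $28,278 → take SL $28,278. Book value $73,478.
Accumulated through year 5 = $321,595 − $73,478 = $248,117.

$248,117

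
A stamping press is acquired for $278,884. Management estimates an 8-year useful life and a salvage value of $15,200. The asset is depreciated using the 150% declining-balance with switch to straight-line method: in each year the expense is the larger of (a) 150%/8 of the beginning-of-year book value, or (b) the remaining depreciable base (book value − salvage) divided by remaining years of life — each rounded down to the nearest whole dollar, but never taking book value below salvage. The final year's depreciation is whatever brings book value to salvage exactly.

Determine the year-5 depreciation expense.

$26,585

Depreciable base = $278,884 − $15,200 = $263,684.
Year 1: DB = ⌊$278,884 × 150%/8⌋ = $52,290; SL = ⌊$263,684/8⌋ = $32,960 → take DB $52,290. Book value $226,594.
Year 2: DB = ⌊$226,594 × 150%/8⌋ = $42,486; SL = ⌊$211,394/7⌋ = $30,199 → take DB $42,486. Book value $184,108.
Year 3: DB = ⌊$184,108 × 150%/8⌋ = $34,520; SL = ⌊$168,908/6⌋ = $28,151 → take DB $34,520. Book value $149,588.
Year 4: DB = ⌊$149,588 × 150%/8⌋ = $28,047; SL = ⌊$134,388/5⌋ = $26,877 → take DB $28,047. Book value $121,541.
Year 5: DB = ⌊$121,541 × 150%/8⌋ = $22,788; SL = ⌊$106,341/4⌋ = $26,585 → take SL $26,585. Book value $94,956.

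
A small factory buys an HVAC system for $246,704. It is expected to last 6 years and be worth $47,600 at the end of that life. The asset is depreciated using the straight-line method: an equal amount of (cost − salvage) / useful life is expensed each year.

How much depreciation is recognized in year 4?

$33,184

Depreciable base = $246,704 − $47,600 = $199,104.
Annual expense = $199,104 / 6 = $33,184.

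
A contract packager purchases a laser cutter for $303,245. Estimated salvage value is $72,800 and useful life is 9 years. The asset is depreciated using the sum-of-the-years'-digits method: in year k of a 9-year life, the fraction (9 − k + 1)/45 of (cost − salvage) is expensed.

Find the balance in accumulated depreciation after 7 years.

Depreciable base = $303,245 − $72,800 = $230,445.
Sum of the years' digits = 9+8+7+6+5+4+3+2+1 = 45.
Year 1: $230,445 × 9/45 = $46,089. Book value $257,156.
Year 2: $230,445 × 8/45 = $40,968. Book value $216,188.
Year 3: $230,445 × 7/45 = $35,847. Book value $180,341.
Year 4: $230,445 × 6/45 = $30,726. Book value $149,615.
Year 5: $230,445 × 5/45 = $25,605. Book value $124,010.
Year 6: $230,445 × 4/45 = $20,484. Book value $103,526.
Year 7: $230,445 × 3/45 = $15,363. Book value $88,163.
Accumulated through year 7 = $303,245 − $88,163 = $215,082.

$215,082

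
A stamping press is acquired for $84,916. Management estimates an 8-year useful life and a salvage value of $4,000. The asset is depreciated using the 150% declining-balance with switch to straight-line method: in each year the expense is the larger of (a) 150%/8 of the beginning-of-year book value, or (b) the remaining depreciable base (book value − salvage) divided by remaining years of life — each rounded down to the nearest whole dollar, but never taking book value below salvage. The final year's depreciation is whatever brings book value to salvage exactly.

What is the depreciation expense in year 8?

$8,252

Depreciable base = $84,916 − $4,000 = $80,916.
Year 1: DB = ⌊$84,916 × 150%/8⌋ = $15,921; SL = ⌊$80,916/8⌋ = $10,114 → take DB $15,921. Book value $68,995.
Year 2: DB = ⌊$68,995 × 150%/8⌋ = $12,936; SL = ⌊$64,995/7⌋ = $9,285 → take DB $12,936. Book value $56,059.
Year 3: DB = ⌊$56,059 × 150%/8⌋ = $10,511; SL = ⌊$52,059/6⌋ = $8,676 → take DB $10,511. Book value $45,548.
Year 4: DB = ⌊$45,548 × 150%/8⌋ = $8,540; SL = ⌊$41,548/5⌋ = $8,309 → take DB $8,540. Book value $37,008.
Year 5: DB = ⌊$37,008 × 150%/8⌋ = $6,939; SL = ⌊$33,008/4⌋ = $8,252 → take SL $8,252. Book value $28,756.
Year 6: DB = ⌊$28,756 × 150%/8⌋ = $5,391; SL = ⌊$24,756/3⌋ = $8,252 → take SL $8,252. Book value $20,504.
Year 7: DB = ⌊$20,504 × 150%/8⌋ = $3,844; SL = ⌊$16,504/2⌋ = $8,252 → take SL $8,252. Book value $12,252.
Year 8 (final): $12,252 − $4,000 = $8,252. Book value $4,000.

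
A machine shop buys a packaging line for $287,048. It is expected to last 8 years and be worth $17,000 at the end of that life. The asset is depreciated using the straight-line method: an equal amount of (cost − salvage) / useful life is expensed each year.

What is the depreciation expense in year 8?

Depreciable base = $287,048 − $17,000 = $270,048.
Annual expense = $270,048 / 8 = $33,756.

$33,756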